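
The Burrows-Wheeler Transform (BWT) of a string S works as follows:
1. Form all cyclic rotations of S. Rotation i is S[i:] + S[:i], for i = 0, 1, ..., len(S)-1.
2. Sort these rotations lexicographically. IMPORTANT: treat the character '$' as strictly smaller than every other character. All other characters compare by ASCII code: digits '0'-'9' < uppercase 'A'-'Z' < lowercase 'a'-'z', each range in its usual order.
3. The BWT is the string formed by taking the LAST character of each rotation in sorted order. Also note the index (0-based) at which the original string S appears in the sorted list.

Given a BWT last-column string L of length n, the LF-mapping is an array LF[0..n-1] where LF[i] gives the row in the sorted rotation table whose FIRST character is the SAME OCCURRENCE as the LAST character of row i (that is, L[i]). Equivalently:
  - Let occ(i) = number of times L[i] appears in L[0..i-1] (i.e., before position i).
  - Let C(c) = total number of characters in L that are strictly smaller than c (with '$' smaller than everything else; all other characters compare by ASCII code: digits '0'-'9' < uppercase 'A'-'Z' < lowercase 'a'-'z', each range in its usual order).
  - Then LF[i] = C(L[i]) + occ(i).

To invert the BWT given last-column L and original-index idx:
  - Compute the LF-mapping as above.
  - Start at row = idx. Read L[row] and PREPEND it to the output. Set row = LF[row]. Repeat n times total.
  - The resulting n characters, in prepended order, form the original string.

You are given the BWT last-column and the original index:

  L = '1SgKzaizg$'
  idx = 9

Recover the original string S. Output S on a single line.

LF mapping: 1 3 5 2 8 4 7 9 6 0
Walk LF starting at row 9, prepending L[row]:
  step 1: row=9, L[9]='$', prepend. Next row=LF[9]=0
  step 2: row=0, L[0]='1', prepend. Next row=LF[0]=1
  step 3: row=1, L[1]='S', prepend. Next row=LF[1]=3
  step 4: row=3, L[3]='K', prepend. Next row=LF[3]=2
  step 5: row=2, L[2]='g', prepend. Next row=LF[2]=5
  step 6: row=5, L[5]='a', prepend. Next row=LF[5]=4
  step 7: row=4, L[4]='z', prepend. Next row=LF[4]=8
  step 8: row=8, L[8]='g', prepend. Next row=LF[8]=6
  step 9: row=6, L[6]='i', prepend. Next row=LF[6]=7
  step 10: row=7, L[7]='z', prepend. Next row=LF[7]=9
Reversed output: zigzagKS1$

Answer: zigzagKS1$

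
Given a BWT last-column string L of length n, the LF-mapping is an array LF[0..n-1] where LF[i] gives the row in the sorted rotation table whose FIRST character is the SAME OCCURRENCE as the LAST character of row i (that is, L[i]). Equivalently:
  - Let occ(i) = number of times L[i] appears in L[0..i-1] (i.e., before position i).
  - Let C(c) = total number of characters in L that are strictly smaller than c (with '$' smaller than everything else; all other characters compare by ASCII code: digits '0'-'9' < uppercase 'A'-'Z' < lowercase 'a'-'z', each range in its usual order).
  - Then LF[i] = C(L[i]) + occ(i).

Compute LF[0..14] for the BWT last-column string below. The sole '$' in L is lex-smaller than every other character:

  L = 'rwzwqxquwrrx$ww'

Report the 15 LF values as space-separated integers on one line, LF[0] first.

Char counts: '$':1, 'q':2, 'r':3, 'u':1, 'w':5, 'x':2, 'z':1
C (first-col start): C('$')=0, C('q')=1, C('r')=3, C('u')=6, C('w')=7, C('x')=12, C('z')=14
L[0]='r': occ=0, LF[0]=C('r')+0=3+0=3
L[1]='w': occ=0, LF[1]=C('w')+0=7+0=7
L[2]='z': occ=0, LF[2]=C('z')+0=14+0=14
L[3]='w': occ=1, LF[3]=C('w')+1=7+1=8
L[4]='q': occ=0, LF[4]=C('q')+0=1+0=1
L[5]='x': occ=0, LF[5]=C('x')+0=12+0=12
L[6]='q': occ=1, LF[6]=C('q')+1=1+1=2
L[7]='u': occ=0, LF[7]=C('u')+0=6+0=6
L[8]='w': occ=2, LF[8]=C('w')+2=7+2=9
L[9]='r': occ=1, LF[9]=C('r')+1=3+1=4
L[10]='r': occ=2, LF[10]=C('r')+2=3+2=5
L[11]='x': occ=1, LF[11]=C('x')+1=12+1=13
L[12]='$': occ=0, LF[12]=C('$')+0=0+0=0
L[13]='w': occ=3, LF[13]=C('w')+3=7+3=10
L[14]='w': occ=4, LF[14]=C('w')+4=7+4=11

Answer: 3 7 14 8 1 12 2 6 9 4 5 13 0 10 11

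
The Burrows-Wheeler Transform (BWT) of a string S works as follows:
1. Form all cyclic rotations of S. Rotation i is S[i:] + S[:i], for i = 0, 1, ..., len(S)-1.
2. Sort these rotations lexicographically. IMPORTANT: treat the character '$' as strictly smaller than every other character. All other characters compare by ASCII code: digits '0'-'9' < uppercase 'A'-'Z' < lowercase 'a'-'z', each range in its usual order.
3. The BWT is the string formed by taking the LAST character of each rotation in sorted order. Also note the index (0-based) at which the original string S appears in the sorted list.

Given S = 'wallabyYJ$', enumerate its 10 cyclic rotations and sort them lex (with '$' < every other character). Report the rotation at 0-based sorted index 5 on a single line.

Answer: byYJ$walla

Derivation:
All 10 rotations (rotation i = S[i:]+S[:i]):
  rot[0] = wallabyYJ$
  rot[1] = allabyYJ$w
  rot[2] = llabyYJ$wa
  rot[3] = labyYJ$wal
  rot[4] = abyYJ$wall
  rot[5] = byYJ$walla
  rot[6] = yYJ$wallab
  rot[7] = YJ$wallaby
  rot[8] = J$wallabyY
  rot[9] = $wallabyYJ
Sorted (with $ < everything):
  sorted[0] = $wallabyYJ
  sorted[1] = J$wallabyY
  sorted[2] = YJ$wallaby
  sorted[3] = abyYJ$wall
  sorted[4] = allabyYJ$w
  sorted[5] = byYJ$walla
  sorted[6] = labyYJ$wal
  sorted[7] = llabyYJ$wa
  sorted[8] = wallabyYJ$
  sorted[9] = yYJ$wallab
sorted[5] = byYJ$walla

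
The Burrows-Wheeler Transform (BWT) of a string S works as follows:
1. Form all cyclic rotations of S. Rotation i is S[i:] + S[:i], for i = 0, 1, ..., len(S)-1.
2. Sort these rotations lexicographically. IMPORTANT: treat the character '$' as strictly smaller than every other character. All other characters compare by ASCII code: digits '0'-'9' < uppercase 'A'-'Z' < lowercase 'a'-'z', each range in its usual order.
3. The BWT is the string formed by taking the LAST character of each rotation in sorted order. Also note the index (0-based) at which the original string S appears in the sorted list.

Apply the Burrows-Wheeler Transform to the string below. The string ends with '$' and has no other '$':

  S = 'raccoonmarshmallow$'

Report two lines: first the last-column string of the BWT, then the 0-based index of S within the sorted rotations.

All 19 rotations (rotation i = S[i:]+S[:i]):
  rot[0] = raccoonmarshmallow$
  rot[1] = accoonmarshmallow$r
  rot[2] = ccoonmarshmallow$ra
  rot[3] = coonmarshmallow$rac
  rot[4] = oonmarshmallow$racc
  rot[5] = onmarshmallow$racco
  rot[6] = nmarshmallow$raccoo
  rot[7] = marshmallow$raccoon
  rot[8] = arshmallow$raccoonm
  rot[9] = rshmallow$raccoonma
  rot[10] = shmallow$raccoonmar
  rot[11] = hmallow$raccoonmars
  rot[12] = mallow$raccoonmarsh
  rot[13] = allow$raccoonmarshm
  rot[14] = llow$raccoonmarshma
  rot[15] = low$raccoonmarshmal
  rot[16] = ow$raccoonmarshmall
  rot[17] = w$raccoonmarshmallo
  rot[18] = $raccoonmarshmallow
Sorted (with $ < everything):
  sorted[0] = $raccoonmarshmallow  (last char: 'w')
  sorted[1] = accoonmarshmallow$r  (last char: 'r')
  sorted[2] = allow$raccoonmarshm  (last char: 'm')
  sorted[3] = arshmallow$raccoonm  (last char: 'm')
  sorted[4] = ccoonmarshmallow$ra  (last char: 'a')
  sorted[5] = coonmarshmallow$rac  (last char: 'c')
  sorted[6] = hmallow$raccoonmars  (last char: 's')
  sorted[7] = llow$raccoonmarshma  (last char: 'a')
  sorted[8] = low$raccoonmarshmal  (last char: 'l')
  sorted[9] = mallow$raccoonmarsh  (last char: 'h')
  sorted[10] = marshmallow$raccoon  (last char: 'n')
  sorted[11] = nmarshmallow$raccoo  (last char: 'o')
  sorted[12] = onmarshmallow$racco  (last char: 'o')
  sorted[13] = oonmarshmallow$racc  (last char: 'c')
  sorted[14] = ow$raccoonmarshmall  (last char: 'l')
  sorted[15] = raccoonmarshmallow$  (last char: '$')
  sorted[16] = rshmallow$raccoonma  (last char: 'a')
  sorted[17] = shmallow$raccoonmar  (last char: 'r')
  sorted[18] = w$raccoonmarshmallo  (last char: 'o')
Last column: wrmmacsalhnoocl$aro
Original string S is at sorted index 15

Answer: wrmmacsalhnoocl$aro
15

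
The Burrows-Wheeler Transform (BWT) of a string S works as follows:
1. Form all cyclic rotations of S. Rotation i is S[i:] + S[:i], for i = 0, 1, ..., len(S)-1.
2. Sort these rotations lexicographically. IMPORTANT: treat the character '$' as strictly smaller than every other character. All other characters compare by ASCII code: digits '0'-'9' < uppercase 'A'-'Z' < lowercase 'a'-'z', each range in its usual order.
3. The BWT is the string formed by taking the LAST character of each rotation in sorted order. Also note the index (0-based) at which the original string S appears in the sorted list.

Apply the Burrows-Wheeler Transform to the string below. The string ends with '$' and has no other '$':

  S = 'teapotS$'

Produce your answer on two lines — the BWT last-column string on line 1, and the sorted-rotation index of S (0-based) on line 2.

All 8 rotations (rotation i = S[i:]+S[:i]):
  rot[0] = teapotS$
  rot[1] = eapotS$t
  rot[2] = apotS$te
  rot[3] = potS$tea
  rot[4] = otS$teap
  rot[5] = tS$teapo
  rot[6] = S$teapot
  rot[7] = $teapotS
Sorted (with $ < everything):
  sorted[0] = $teapotS  (last char: 'S')
  sorted[1] = S$teapot  (last char: 't')
  sorted[2] = apotS$te  (last char: 'e')
  sorted[3] = eapotS$t  (last char: 't')
  sorted[4] = otS$teap  (last char: 'p')
  sorted[5] = potS$tea  (last char: 'a')
  sorted[6] = tS$teapo  (last char: 'o')
  sorted[7] = teapotS$  (last char: '$')
Last column: Stetpao$
Original string S is at sorted index 7

Answer: Stetpao$
7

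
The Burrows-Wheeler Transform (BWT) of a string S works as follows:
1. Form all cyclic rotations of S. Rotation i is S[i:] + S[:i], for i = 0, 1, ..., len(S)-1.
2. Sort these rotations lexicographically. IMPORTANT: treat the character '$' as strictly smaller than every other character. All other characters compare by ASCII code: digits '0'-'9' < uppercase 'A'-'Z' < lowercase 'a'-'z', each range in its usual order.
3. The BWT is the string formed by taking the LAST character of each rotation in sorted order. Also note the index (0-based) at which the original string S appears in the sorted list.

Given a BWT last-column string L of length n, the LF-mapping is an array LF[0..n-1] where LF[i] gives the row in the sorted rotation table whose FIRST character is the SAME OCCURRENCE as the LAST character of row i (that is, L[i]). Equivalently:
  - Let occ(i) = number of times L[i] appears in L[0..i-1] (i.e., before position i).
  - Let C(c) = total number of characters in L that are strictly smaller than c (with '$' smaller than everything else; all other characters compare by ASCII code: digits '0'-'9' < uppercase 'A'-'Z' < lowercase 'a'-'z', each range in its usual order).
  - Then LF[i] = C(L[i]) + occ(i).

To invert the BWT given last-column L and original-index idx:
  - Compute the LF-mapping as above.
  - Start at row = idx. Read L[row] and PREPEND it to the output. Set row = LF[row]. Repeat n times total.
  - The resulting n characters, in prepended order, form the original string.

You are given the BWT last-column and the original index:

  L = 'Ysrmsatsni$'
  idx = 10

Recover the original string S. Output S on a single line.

LF mapping: 1 7 6 4 8 2 10 9 5 3 0
Walk LF starting at row 10, prepending L[row]:
  step 1: row=10, L[10]='$', prepend. Next row=LF[10]=0
  step 2: row=0, L[0]='Y', prepend. Next row=LF[0]=1
  step 3: row=1, L[1]='s', prepend. Next row=LF[1]=7
  step 4: row=7, L[7]='s', prepend. Next row=LF[7]=9
  step 5: row=9, L[9]='i', prepend. Next row=LF[9]=3
  step 6: row=3, L[3]='m', prepend. Next row=LF[3]=4
  step 7: row=4, L[4]='s', prepend. Next row=LF[4]=8
  step 8: row=8, L[8]='n', prepend. Next row=LF[8]=5
  step 9: row=5, L[5]='a', prepend. Next row=LF[5]=2
  step 10: row=2, L[2]='r', prepend. Next row=LF[2]=6
  step 11: row=6, L[6]='t', prepend. Next row=LF[6]=10
Reversed output: transmissY$

Answer: transmissY$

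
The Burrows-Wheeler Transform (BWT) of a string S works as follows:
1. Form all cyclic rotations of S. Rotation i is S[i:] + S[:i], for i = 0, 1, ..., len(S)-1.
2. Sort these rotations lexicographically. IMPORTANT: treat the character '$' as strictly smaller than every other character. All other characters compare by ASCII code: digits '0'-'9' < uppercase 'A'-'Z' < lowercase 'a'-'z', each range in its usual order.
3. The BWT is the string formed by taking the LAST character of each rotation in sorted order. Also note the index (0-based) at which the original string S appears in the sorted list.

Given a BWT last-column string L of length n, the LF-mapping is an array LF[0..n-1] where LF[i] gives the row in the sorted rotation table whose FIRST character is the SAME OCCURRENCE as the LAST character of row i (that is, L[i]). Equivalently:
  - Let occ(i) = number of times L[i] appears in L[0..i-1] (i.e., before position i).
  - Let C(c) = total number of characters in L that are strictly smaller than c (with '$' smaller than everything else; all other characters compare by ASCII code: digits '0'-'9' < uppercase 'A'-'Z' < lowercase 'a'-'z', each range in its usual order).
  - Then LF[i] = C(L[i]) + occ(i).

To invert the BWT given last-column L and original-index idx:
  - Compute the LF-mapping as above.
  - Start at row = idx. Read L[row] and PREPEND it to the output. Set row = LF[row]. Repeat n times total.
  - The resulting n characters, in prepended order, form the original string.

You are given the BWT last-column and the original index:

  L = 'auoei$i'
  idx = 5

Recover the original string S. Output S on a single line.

LF mapping: 1 6 5 2 3 0 4
Walk LF starting at row 5, prepending L[row]:
  step 1: row=5, L[5]='$', prepend. Next row=LF[5]=0
  step 2: row=0, L[0]='a', prepend. Next row=LF[0]=1
  step 3: row=1, L[1]='u', prepend. Next row=LF[1]=6
  step 4: row=6, L[6]='i', prepend. Next row=LF[6]=4
  step 5: row=4, L[4]='i', prepend. Next row=LF[4]=3
  step 6: row=3, L[3]='e', prepend. Next row=LF[3]=2
  step 7: row=2, L[2]='o', prepend. Next row=LF[2]=5
Reversed output: oeiiua$

Answer: oeiiua$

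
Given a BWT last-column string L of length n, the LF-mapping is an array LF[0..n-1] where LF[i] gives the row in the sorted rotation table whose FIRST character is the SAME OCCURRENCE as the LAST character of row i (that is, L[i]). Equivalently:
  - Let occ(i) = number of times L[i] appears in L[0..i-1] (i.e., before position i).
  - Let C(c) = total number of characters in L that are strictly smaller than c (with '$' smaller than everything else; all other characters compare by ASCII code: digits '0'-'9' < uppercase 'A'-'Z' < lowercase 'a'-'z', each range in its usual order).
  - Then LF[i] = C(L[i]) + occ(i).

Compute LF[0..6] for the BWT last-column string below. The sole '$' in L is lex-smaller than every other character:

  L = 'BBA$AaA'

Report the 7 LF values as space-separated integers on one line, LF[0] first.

Answer: 4 5 1 0 2 6 3

Derivation:
Char counts: '$':1, 'A':3, 'B':2, 'a':1
C (first-col start): C('$')=0, C('A')=1, C('B')=4, C('a')=6
L[0]='B': occ=0, LF[0]=C('B')+0=4+0=4
L[1]='B': occ=1, LF[1]=C('B')+1=4+1=5
L[2]='A': occ=0, LF[2]=C('A')+0=1+0=1
L[3]='$': occ=0, LF[3]=C('$')+0=0+0=0
L[4]='A': occ=1, LF[4]=C('A')+1=1+1=2
L[5]='a': occ=0, LF[5]=C('a')+0=6+0=6
L[6]='A': occ=2, LF[6]=C('A')+2=1+2=3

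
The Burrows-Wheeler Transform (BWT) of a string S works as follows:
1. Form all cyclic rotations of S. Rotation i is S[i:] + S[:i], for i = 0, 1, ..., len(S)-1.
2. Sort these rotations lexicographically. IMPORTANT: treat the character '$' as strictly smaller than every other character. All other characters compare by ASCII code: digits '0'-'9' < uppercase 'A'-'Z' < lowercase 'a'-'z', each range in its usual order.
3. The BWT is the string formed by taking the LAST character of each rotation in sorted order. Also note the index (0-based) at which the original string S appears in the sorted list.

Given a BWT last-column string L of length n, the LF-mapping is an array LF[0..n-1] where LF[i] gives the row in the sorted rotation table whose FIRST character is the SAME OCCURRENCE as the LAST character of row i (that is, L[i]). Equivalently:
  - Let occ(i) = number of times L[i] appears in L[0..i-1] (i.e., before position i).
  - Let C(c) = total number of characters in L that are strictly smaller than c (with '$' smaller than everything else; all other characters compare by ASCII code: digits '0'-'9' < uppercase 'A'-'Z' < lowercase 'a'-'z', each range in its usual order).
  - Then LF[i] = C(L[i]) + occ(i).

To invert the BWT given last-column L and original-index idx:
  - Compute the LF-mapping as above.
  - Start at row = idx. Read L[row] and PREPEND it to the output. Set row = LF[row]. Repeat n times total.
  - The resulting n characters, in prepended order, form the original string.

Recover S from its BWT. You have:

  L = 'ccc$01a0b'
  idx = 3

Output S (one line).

Answer: 1bc0c0ac$

Derivation:
LF mapping: 6 7 8 0 1 3 4 2 5
Walk LF starting at row 3, prepending L[row]:
  step 1: row=3, L[3]='$', prepend. Next row=LF[3]=0
  step 2: row=0, L[0]='c', prepend. Next row=LF[0]=6
  step 3: row=6, L[6]='a', prepend. Next row=LF[6]=4
  step 4: row=4, L[4]='0', prepend. Next row=LF[4]=1
  step 5: row=1, L[1]='c', prepend. Next row=LF[1]=7
  step 6: row=7, L[7]='0', prepend. Next row=LF[7]=2
  step 7: row=2, L[2]='c', prepend. Next row=LF[2]=8
  step 8: row=8, L[8]='b', prepend. Next row=LF[8]=5
  step 9: row=5, L[5]='1', prepend. Next row=LF[5]=3
Reversed output: 1bc0c0ac$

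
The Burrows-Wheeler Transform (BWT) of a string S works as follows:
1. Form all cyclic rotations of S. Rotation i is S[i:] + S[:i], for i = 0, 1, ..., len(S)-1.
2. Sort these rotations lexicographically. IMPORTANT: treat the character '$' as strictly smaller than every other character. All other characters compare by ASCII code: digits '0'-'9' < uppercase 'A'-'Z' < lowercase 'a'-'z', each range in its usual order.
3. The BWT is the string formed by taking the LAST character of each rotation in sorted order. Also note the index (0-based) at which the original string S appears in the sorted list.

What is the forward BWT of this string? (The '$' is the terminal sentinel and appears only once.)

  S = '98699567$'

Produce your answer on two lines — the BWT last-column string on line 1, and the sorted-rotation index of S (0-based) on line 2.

All 9 rotations (rotation i = S[i:]+S[:i]):
  rot[0] = 98699567$
  rot[1] = 8699567$9
  rot[2] = 699567$98
  rot[3] = 99567$986
  rot[4] = 9567$9869
  rot[5] = 567$98699
  rot[6] = 67$986995
  rot[7] = 7$9869956
  rot[8] = $98699567
Sorted (with $ < everything):
  sorted[0] = $98699567  (last char: '7')
  sorted[1] = 567$98699  (last char: '9')
  sorted[2] = 67$986995  (last char: '5')
  sorted[3] = 699567$98  (last char: '8')
  sorted[4] = 7$9869956  (last char: '6')
  sorted[5] = 8699567$9  (last char: '9')
  sorted[6] = 9567$9869  (last char: '9')
  sorted[7] = 98699567$  (last char: '$')
  sorted[8] = 99567$986  (last char: '6')
Last column: 7958699$6
Original string S is at sorted index 7

Answer: 7958699$6
7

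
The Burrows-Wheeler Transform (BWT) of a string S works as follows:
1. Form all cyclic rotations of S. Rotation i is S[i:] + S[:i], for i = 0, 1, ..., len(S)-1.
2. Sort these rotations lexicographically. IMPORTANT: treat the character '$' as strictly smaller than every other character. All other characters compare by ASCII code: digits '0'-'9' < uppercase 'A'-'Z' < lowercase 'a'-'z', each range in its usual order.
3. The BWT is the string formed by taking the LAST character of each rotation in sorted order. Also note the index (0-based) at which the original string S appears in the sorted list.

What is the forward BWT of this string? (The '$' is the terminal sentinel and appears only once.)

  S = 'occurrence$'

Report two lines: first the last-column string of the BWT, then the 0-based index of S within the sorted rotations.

All 11 rotations (rotation i = S[i:]+S[:i]):
  rot[0] = occurrence$
  rot[1] = ccurrence$o
  rot[2] = currence$oc
  rot[3] = urrence$occ
  rot[4] = rrence$occu
  rot[5] = rence$occur
  rot[6] = ence$occurr
  rot[7] = nce$occurre
  rot[8] = ce$occurren
  rot[9] = e$occurrenc
  rot[10] = $occurrence
Sorted (with $ < everything):
  sorted[0] = $occurrence  (last char: 'e')
  sorted[1] = ccurrence$o  (last char: 'o')
  sorted[2] = ce$occurren  (last char: 'n')
  sorted[3] = currence$oc  (last char: 'c')
  sorted[4] = e$occurrenc  (last char: 'c')
  sorted[5] = ence$occurr  (last char: 'r')
  sorted[6] = nce$occurre  (last char: 'e')
  sorted[7] = occurrence$  (last char: '$')
  sorted[8] = rence$occur  (last char: 'r')
  sorted[9] = rrence$occu  (last char: 'u')
  sorted[10] = urrence$occ  (last char: 'c')
Last column: eonccre$ruc
Original string S is at sorted index 7

Answer: eonccre$ruc
7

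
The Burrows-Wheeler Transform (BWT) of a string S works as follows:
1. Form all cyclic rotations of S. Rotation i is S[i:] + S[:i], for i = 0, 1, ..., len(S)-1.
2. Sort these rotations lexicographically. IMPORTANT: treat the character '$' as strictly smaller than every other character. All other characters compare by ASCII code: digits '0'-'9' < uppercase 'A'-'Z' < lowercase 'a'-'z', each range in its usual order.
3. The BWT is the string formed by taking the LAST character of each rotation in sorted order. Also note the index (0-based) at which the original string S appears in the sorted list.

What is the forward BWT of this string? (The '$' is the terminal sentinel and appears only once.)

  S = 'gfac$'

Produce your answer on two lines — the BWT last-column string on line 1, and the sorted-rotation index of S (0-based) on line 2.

All 5 rotations (rotation i = S[i:]+S[:i]):
  rot[0] = gfac$
  rot[1] = fac$g
  rot[2] = ac$gf
  rot[3] = c$gfa
  rot[4] = $gfac
Sorted (with $ < everything):
  sorted[0] = $gfac  (last char: 'c')
  sorted[1] = ac$gf  (last char: 'f')
  sorted[2] = c$gfa  (last char: 'a')
  sorted[3] = fac$g  (last char: 'g')
  sorted[4] = gfac$  (last char: '$')
Last column: cfag$
Original string S is at sorted index 4

Answer: cfag$
4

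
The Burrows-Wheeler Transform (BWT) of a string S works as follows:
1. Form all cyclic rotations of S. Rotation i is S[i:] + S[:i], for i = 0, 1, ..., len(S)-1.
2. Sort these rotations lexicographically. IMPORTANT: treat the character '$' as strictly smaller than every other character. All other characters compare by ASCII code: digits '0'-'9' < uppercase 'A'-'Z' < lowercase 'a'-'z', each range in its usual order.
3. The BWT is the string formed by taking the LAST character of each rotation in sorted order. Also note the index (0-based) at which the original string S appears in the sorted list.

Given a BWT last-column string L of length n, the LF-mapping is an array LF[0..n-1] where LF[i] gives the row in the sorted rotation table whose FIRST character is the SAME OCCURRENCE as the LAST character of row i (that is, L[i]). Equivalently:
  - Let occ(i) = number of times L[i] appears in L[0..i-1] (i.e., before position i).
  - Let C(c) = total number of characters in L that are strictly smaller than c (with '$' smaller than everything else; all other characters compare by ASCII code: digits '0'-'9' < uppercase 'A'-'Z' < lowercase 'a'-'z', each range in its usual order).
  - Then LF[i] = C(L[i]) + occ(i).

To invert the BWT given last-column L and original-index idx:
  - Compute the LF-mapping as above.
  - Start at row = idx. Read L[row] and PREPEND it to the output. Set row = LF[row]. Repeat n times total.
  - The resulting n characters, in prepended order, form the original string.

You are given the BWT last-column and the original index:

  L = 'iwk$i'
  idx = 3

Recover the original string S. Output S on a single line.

LF mapping: 1 4 3 0 2
Walk LF starting at row 3, prepending L[row]:
  step 1: row=3, L[3]='$', prepend. Next row=LF[3]=0
  step 2: row=0, L[0]='i', prepend. Next row=LF[0]=1
  step 3: row=1, L[1]='w', prepend. Next row=LF[1]=4
  step 4: row=4, L[4]='i', prepend. Next row=LF[4]=2
  step 5: row=2, L[2]='k', prepend. Next row=LF[2]=3
Reversed output: kiwi$

Answer: kiwi$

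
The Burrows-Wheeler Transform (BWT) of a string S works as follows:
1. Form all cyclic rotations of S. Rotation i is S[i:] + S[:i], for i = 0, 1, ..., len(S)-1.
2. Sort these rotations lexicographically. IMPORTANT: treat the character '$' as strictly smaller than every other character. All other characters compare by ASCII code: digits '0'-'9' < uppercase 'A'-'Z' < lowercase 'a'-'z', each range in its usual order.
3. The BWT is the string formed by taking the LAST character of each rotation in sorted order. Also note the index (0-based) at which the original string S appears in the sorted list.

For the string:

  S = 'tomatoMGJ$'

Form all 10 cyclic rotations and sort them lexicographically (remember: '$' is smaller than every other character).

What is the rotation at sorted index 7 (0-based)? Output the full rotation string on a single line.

Answer: omatoMGJ$t

Derivation:
All 10 rotations (rotation i = S[i:]+S[:i]):
  rot[0] = tomatoMGJ$
  rot[1] = omatoMGJ$t
  rot[2] = matoMGJ$to
  rot[3] = atoMGJ$tom
  rot[4] = toMGJ$toma
  rot[5] = oMGJ$tomat
  rot[6] = MGJ$tomato
  rot[7] = GJ$tomatoM
  rot[8] = J$tomatoMG
  rot[9] = $tomatoMGJ
Sorted (with $ < everything):
  sorted[0] = $tomatoMGJ
  sorted[1] = GJ$tomatoM
  sorted[2] = J$tomatoMG
  sorted[3] = MGJ$tomato
  sorted[4] = atoMGJ$tom
  sorted[5] = matoMGJ$to
  sorted[6] = oMGJ$tomat
  sorted[7] = omatoMGJ$t
  sorted[8] = toMGJ$toma
  sorted[9] = tomatoMGJ$
sorted[7] = omatoMGJ$t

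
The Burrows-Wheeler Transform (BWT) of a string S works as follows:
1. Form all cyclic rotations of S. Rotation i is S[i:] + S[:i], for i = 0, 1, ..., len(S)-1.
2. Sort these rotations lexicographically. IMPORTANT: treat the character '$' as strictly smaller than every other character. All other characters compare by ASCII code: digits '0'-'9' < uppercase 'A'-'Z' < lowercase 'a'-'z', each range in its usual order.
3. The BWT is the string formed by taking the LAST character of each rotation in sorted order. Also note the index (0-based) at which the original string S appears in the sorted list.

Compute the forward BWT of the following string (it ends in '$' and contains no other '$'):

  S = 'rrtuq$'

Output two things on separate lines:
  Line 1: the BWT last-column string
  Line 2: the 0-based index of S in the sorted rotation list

Answer: qu$rrt
2

Derivation:
All 6 rotations (rotation i = S[i:]+S[:i]):
  rot[0] = rrtuq$
  rot[1] = rtuq$r
  rot[2] = tuq$rr
  rot[3] = uq$rrt
  rot[4] = q$rrtu
  rot[5] = $rrtuq
Sorted (with $ < everything):
  sorted[0] = $rrtuq  (last char: 'q')
  sorted[1] = q$rrtu  (last char: 'u')
  sorted[2] = rrtuq$  (last char: '$')
  sorted[3] = rtuq$r  (last char: 'r')
  sorted[4] = tuq$rr  (last char: 'r')
  sorted[5] = uq$rrt  (last char: 't')
Last column: qu$rrt
Original string S is at sorted index 2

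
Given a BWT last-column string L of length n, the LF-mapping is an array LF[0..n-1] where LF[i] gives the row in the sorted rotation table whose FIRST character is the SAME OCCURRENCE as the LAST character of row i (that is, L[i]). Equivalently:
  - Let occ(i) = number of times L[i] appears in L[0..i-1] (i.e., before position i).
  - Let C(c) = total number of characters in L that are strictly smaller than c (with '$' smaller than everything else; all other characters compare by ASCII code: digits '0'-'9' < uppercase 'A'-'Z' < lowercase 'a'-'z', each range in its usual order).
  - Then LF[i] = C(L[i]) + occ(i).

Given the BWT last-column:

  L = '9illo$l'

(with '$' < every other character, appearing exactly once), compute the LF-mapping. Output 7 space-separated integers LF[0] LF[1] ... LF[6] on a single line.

Char counts: '$':1, '9':1, 'i':1, 'l':3, 'o':1
C (first-col start): C('$')=0, C('9')=1, C('i')=2, C('l')=3, C('o')=6
L[0]='9': occ=0, LF[0]=C('9')+0=1+0=1
L[1]='i': occ=0, LF[1]=C('i')+0=2+0=2
L[2]='l': occ=0, LF[2]=C('l')+0=3+0=3
L[3]='l': occ=1, LF[3]=C('l')+1=3+1=4
L[4]='o': occ=0, LF[4]=C('o')+0=6+0=6
L[5]='$': occ=0, LF[5]=C('$')+0=0+0=0
L[6]='l': occ=2, LF[6]=C('l')+2=3+2=5

Answer: 1 2 3 4 6 0 5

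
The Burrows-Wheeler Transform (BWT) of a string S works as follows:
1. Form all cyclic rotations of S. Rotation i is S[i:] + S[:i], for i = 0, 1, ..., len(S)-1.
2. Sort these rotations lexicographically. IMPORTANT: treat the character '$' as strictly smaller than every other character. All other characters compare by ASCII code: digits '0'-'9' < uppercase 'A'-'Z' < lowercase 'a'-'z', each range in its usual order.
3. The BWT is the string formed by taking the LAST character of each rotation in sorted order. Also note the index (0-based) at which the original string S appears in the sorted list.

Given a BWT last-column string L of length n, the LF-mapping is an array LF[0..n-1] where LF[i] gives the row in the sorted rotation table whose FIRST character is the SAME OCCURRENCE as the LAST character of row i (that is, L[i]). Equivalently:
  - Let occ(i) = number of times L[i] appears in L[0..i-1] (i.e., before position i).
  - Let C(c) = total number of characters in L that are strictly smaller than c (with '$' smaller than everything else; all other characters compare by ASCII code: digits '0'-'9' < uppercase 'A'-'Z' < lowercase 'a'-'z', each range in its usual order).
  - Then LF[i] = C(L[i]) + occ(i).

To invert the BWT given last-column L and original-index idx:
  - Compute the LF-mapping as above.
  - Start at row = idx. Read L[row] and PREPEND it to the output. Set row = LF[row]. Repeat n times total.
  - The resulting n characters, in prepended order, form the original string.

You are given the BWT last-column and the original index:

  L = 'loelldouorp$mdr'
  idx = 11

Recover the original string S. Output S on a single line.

Answer: poodledrumroll$

Derivation:
LF mapping: 4 8 3 5 6 1 9 14 10 12 11 0 7 2 13
Walk LF starting at row 11, prepending L[row]:
  step 1: row=11, L[11]='$', prepend. Next row=LF[11]=0
  step 2: row=0, L[0]='l', prepend. Next row=LF[0]=4
  step 3: row=4, L[4]='l', prepend. Next row=LF[4]=6
  step 4: row=6, L[6]='o', prepend. Next row=LF[6]=9
  step 5: row=9, L[9]='r', prepend. Next row=LF[9]=12
  step 6: row=12, L[12]='m', prepend. Next row=LF[12]=7
  step 7: row=7, L[7]='u', prepend. Next row=LF[7]=14
  step 8: row=14, L[14]='r', prepend. Next row=LF[14]=13
  step 9: row=13, L[13]='d', prepend. Next row=LF[13]=2
  step 10: row=2, L[2]='e', prepend. Next row=LF[2]=3
  step 11: row=3, L[3]='l', prepend. Next row=LF[3]=5
  step 12: row=5, L[5]='d', prepend. Next row=LF[5]=1
  step 13: row=1, L[1]='o', prepend. Next row=LF[1]=8
  step 14: row=8, L[8]='o', prepend. Next row=LF[8]=10
  step 15: row=10, L[10]='p', prepend. Next row=LF[10]=11
Reversed output: poodledrumroll$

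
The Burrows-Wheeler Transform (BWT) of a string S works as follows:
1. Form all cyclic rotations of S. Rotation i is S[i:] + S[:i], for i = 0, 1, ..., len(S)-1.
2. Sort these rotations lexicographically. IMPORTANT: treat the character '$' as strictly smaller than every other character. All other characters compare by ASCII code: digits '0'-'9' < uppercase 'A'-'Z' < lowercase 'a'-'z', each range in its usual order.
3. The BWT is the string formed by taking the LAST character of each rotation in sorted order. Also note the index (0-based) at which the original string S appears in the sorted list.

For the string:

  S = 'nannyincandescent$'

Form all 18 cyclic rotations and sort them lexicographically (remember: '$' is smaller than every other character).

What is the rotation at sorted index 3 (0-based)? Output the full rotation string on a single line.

Answer: candescent$nannyin

Derivation:
All 18 rotations (rotation i = S[i:]+S[:i]):
  rot[0] = nannyincandescent$
  rot[1] = annyincandescent$n
  rot[2] = nnyincandescent$na
  rot[3] = nyincandescent$nan
  rot[4] = yincandescent$nann
  rot[5] = incandescent$nanny
  rot[6] = ncandescent$nannyi
  rot[7] = candescent$nannyin
  rot[8] = andescent$nannyinc
  rot[9] = ndescent$nannyinca
  rot[10] = descent$nannyincan
  rot[11] = escent$nannyincand
  rot[12] = scent$nannyincande
  rot[13] = cent$nannyincandes
  rot[14] = ent$nannyincandesc
  rot[15] = nt$nannyincandesce
  rot[16] = t$nannyincandescen
  rot[17] = $nannyincandescent
Sorted (with $ < everything):
  sorted[0] = $nannyincandescent
  sorted[1] = andescent$nannyinc
  sorted[2] = annyincandescent$n
  sorted[3] = candescent$nannyin
  sorted[4] = cent$nannyincandes
  sorted[5] = descent$nannyincan
  sorted[6] = ent$nannyincandesc
  sorted[7] = escent$nannyincand
  sorted[8] = incandescent$nanny
  sorted[9] = nannyincandescent$
  sorted[10] = ncandescent$nannyi
  sorted[11] = ndescent$nannyinca
  sorted[12] = nnyincandescent$na
  sorted[13] = nt$nannyincandesce
  sorted[14] = nyincandescent$nan
  sorted[15] = scent$nannyincande
  sorted[16] = t$nannyincandescen
  sorted[17] = yincandescent$nann
sorted[3] = candescent$nannyin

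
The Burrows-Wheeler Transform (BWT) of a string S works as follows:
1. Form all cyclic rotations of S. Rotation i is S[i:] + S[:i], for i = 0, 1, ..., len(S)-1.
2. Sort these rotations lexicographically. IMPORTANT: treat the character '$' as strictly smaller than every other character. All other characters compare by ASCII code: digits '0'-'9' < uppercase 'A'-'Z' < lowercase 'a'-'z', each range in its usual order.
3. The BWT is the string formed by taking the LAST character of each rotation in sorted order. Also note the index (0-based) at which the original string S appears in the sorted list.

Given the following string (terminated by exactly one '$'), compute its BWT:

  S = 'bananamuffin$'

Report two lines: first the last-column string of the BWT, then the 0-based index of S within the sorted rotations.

Answer: nnnb$uffaiaam
4

Derivation:
All 13 rotations (rotation i = S[i:]+S[:i]):
  rot[0] = bananamuffin$
  rot[1] = ananamuffin$b
  rot[2] = nanamuffin$ba
  rot[3] = anamuffin$ban
  rot[4] = namuffin$bana
  rot[5] = amuffin$banan
  rot[6] = muffin$banana
  rot[7] = uffin$bananam
  rot[8] = ffin$bananamu
  rot[9] = fin$bananamuf
  rot[10] = in$bananamuff
  rot[11] = n$bananamuffi
  rot[12] = $bananamuffin
Sorted (with $ < everything):
  sorted[0] = $bananamuffin  (last char: 'n')
  sorted[1] = amuffin$banan  (last char: 'n')
  sorted[2] = anamuffin$ban  (last char: 'n')
  sorted[3] = ananamuffin$b  (last char: 'b')
  sorted[4] = bananamuffin$  (last char: '$')
  sorted[5] = ffin$bananamu  (last char: 'u')
  sorted[6] = fin$bananamuf  (last char: 'f')
  sorted[7] = in$bananamuff  (last char: 'f')
  sorted[8] = muffin$banana  (last char: 'a')
  sorted[9] = n$bananamuffi  (last char: 'i')
  sorted[10] = namuffin$bana  (last char: 'a')
  sorted[11] = nanamuffin$ba  (last char: 'a')
  sorted[12] = uffin$bananam  (last char: 'm')
Last column: nnnb$uffaiaam
Original string S is at sorted index 4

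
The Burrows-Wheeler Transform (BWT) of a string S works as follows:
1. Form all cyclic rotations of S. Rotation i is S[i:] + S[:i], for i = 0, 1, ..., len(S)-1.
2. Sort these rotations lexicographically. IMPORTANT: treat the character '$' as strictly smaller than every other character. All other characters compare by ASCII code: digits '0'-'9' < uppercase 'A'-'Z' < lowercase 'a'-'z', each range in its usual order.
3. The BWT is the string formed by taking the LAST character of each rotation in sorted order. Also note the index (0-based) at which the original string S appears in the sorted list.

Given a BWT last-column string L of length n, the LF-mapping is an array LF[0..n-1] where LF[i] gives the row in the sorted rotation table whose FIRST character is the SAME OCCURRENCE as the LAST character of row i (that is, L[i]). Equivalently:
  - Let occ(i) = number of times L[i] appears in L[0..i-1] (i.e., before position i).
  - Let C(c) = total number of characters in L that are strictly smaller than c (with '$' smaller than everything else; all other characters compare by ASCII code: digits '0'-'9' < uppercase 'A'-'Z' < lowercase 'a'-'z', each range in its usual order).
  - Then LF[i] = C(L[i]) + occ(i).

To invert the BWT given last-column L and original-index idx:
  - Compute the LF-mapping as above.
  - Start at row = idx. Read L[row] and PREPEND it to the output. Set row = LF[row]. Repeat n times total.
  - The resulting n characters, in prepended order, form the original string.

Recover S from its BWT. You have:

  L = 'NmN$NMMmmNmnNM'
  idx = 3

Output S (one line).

LF mapping: 4 9 5 0 6 1 2 10 11 7 12 13 8 3
Walk LF starting at row 3, prepending L[row]:
  step 1: row=3, L[3]='$', prepend. Next row=LF[3]=0
  step 2: row=0, L[0]='N', prepend. Next row=LF[0]=4
  step 3: row=4, L[4]='N', prepend. Next row=LF[4]=6
  step 4: row=6, L[6]='M', prepend. Next row=LF[6]=2
  step 5: row=2, L[2]='N', prepend. Next row=LF[2]=5
  step 6: row=5, L[5]='M', prepend. Next row=LF[5]=1
  step 7: row=1, L[1]='m', prepend. Next row=LF[1]=9
  step 8: row=9, L[9]='N', prepend. Next row=LF[9]=7
  step 9: row=7, L[7]='m', prepend. Next row=LF[7]=10
  step 10: row=10, L[10]='m', prepend. Next row=LF[10]=12
  step 11: row=12, L[12]='N', prepend. Next row=LF[12]=8
  step 12: row=8, L[8]='m', prepend. Next row=LF[8]=11
  step 13: row=11, L[11]='n', prepend. Next row=LF[11]=13
  step 14: row=13, L[13]='M', prepend. Next row=LF[13]=3
Reversed output: MnmNmmNmMNMNN$

Answer: MnmNmmNmMNMNN$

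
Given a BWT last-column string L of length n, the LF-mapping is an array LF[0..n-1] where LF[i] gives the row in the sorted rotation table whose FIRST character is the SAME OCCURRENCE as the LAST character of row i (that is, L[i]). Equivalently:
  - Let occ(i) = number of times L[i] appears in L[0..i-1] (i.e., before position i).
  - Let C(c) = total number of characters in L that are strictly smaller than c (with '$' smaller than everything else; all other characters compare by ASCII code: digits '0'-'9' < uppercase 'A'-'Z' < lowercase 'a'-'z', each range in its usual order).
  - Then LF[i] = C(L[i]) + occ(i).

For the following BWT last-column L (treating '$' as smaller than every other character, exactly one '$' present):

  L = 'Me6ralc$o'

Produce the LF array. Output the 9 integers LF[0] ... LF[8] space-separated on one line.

Char counts: '$':1, '6':1, 'M':1, 'a':1, 'c':1, 'e':1, 'l':1, 'o':1, 'r':1
C (first-col start): C('$')=0, C('6')=1, C('M')=2, C('a')=3, C('c')=4, C('e')=5, C('l')=6, C('o')=7, C('r')=8
L[0]='M': occ=0, LF[0]=C('M')+0=2+0=2
L[1]='e': occ=0, LF[1]=C('e')+0=5+0=5
L[2]='6': occ=0, LF[2]=C('6')+0=1+0=1
L[3]='r': occ=0, LF[3]=C('r')+0=8+0=8
L[4]='a': occ=0, LF[4]=C('a')+0=3+0=3
L[5]='l': occ=0, LF[5]=C('l')+0=6+0=6
L[6]='c': occ=0, LF[6]=C('c')+0=4+0=4
L[7]='$': occ=0, LF[7]=C('$')+0=0+0=0
L[8]='o': occ=0, LF[8]=C('o')+0=7+0=7

Answer: 2 5 1 8 3 6 4 0 7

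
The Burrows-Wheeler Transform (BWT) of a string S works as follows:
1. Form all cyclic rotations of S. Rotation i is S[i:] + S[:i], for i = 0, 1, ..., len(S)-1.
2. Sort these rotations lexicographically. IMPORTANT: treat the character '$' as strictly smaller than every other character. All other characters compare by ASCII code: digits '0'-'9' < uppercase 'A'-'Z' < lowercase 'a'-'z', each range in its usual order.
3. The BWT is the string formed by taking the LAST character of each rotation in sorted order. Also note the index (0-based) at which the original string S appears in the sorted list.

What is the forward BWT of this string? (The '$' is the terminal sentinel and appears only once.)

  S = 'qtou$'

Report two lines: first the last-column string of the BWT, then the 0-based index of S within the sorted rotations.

All 5 rotations (rotation i = S[i:]+S[:i]):
  rot[0] = qtou$
  rot[1] = tou$q
  rot[2] = ou$qt
  rot[3] = u$qto
  rot[4] = $qtou
Sorted (with $ < everything):
  sorted[0] = $qtou  (last char: 'u')
  sorted[1] = ou$qt  (last char: 't')
  sorted[2] = qtou$  (last char: '$')
  sorted[3] = tou$q  (last char: 'q')
  sorted[4] = u$qto  (last char: 'o')
Last column: ut$qo
Original string S is at sorted index 2

Answer: ut$qo
2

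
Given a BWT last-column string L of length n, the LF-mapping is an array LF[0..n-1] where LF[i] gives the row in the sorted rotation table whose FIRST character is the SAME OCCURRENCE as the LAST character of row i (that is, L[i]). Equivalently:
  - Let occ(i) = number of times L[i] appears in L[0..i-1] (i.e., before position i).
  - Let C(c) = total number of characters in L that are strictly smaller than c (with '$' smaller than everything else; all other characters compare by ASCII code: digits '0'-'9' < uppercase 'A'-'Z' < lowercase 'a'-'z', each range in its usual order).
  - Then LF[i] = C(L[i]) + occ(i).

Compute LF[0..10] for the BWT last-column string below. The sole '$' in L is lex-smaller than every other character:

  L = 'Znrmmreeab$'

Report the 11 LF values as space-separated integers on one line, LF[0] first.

Char counts: '$':1, 'Z':1, 'a':1, 'b':1, 'e':2, 'm':2, 'n':1, 'r':2
C (first-col start): C('$')=0, C('Z')=1, C('a')=2, C('b')=3, C('e')=4, C('m')=6, C('n')=8, C('r')=9
L[0]='Z': occ=0, LF[0]=C('Z')+0=1+0=1
L[1]='n': occ=0, LF[1]=C('n')+0=8+0=8
L[2]='r': occ=0, LF[2]=C('r')+0=9+0=9
L[3]='m': occ=0, LF[3]=C('m')+0=6+0=6
L[4]='m': occ=1, LF[4]=C('m')+1=6+1=7
L[5]='r': occ=1, LF[5]=C('r')+1=9+1=10
L[6]='e': occ=0, LF[6]=C('e')+0=4+0=4
L[7]='e': occ=1, LF[7]=C('e')+1=4+1=5
L[8]='a': occ=0, LF[8]=C('a')+0=2+0=2
L[9]='b': occ=0, LF[9]=C('b')+0=3+0=3
L[10]='$': occ=0, LF[10]=C('$')+0=0+0=0

Answer: 1 8 9 6 7 10 4 5 2 3 0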